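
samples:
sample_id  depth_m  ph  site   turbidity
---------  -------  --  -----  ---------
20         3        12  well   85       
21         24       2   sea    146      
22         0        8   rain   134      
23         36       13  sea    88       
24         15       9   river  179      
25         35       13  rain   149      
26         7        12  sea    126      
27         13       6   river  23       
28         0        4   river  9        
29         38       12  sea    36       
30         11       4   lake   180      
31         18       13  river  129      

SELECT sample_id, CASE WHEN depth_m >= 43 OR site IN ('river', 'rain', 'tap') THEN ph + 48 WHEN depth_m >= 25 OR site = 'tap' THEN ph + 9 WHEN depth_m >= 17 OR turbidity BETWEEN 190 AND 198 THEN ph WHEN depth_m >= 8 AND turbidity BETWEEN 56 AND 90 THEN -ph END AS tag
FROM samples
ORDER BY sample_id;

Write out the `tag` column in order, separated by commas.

sample_id=20: (no match → NULL) → NULL
sample_id=21: depth_m >= 17 OR turbidity BETWEEN 190 AND 198 → 2
sample_id=22: depth_m >= 43 OR site IN ('river', 'rain', 'tap') → 56
sample_id=23: depth_m >= 25 OR site = 'tap' → 22
sample_id=24: depth_m >= 43 OR site IN ('river', 'rain', 'tap') → 57
sample_id=25: depth_m >= 43 OR site IN ('river', 'rain', 'tap') → 61
sample_id=26: (no match → NULL) → NULL
sample_id=27: depth_m >= 43 OR site IN ('river', 'rain', 'tap') → 54
sample_id=28: depth_m >= 43 OR site IN ('river', 'rain', 'tap') → 52
sample_id=29: depth_m >= 25 OR site = 'tap' → 21
sample_id=30: (no match → NULL) → NULL
sample_id=31: depth_m >= 43 OR site IN ('river', 'rain', 'tap') → 61

NULL, 2, 56, 22, 57, 61, NULL, 54, 52, 21, NULL, 61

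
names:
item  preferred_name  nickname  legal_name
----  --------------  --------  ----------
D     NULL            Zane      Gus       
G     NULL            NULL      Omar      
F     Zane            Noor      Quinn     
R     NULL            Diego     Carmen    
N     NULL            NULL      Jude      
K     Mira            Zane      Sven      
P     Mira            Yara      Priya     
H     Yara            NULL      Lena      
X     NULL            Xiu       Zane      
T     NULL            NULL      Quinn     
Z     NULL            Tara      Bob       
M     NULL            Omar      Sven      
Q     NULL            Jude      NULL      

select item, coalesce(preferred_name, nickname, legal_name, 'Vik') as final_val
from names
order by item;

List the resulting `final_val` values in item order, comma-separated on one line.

item=D: preferred_name=NULL, nickname=Zane → Zane
item=F: preferred_name=Zane → Zane
item=G: preferred_name=NULL, nickname=NULL, legal_name=Omar → Omar
item=H: preferred_name=Yara → Yara
item=K: preferred_name=Mira → Mira
item=M: preferred_name=NULL, nickname=Omar → Omar
item=N: preferred_name=NULL, nickname=NULL, legal_name=Jude → Jude
item=P: preferred_name=Mira → Mira
item=Q: preferred_name=NULL, nickname=Jude → Jude
item=R: preferred_name=NULL, nickname=Diego → Diego
item=T: preferred_name=NULL, nickname=NULL, legal_name=Quinn → Quinn
item=X: preferred_name=NULL, nickname=Xiu → Xiu
item=Z: preferred_name=NULL, nickname=Tara → Tara

Zane, Zane, Omar, Yara, Mira, Omar, Jude, Mira, Jude, Diego, Quinn, Xiu, Tara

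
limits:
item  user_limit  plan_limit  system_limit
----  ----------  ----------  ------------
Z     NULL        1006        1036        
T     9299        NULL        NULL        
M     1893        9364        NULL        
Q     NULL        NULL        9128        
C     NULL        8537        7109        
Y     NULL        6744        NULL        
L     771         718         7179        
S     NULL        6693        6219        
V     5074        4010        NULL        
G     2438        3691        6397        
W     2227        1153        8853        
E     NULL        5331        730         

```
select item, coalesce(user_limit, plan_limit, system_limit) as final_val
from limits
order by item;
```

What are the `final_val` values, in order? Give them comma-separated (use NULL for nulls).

item=C: user_limit=NULL, plan_limit=8537 → 8537
item=E: user_limit=NULL, plan_limit=5331 → 5331
item=G: user_limit=2438 → 2438
item=L: user_limit=771 → 771
item=M: user_limit=1893 → 1893
item=Q: user_limit=NULL, plan_limit=NULL, system_limit=9128 → 9128
item=S: user_limit=NULL, plan_limit=6693 → 6693
item=T: user_limit=9299 → 9299
item=V: user_limit=5074 → 5074
item=W: user_limit=2227 → 2227
item=Y: user_limit=NULL, plan_limit=6744 → 6744
item=Z: user_limit=NULL, plan_limit=1006 → 1006

8537, 5331, 2438, 771, 1893, 9128, 6693, 9299, 5074, 2227, 6744, 1006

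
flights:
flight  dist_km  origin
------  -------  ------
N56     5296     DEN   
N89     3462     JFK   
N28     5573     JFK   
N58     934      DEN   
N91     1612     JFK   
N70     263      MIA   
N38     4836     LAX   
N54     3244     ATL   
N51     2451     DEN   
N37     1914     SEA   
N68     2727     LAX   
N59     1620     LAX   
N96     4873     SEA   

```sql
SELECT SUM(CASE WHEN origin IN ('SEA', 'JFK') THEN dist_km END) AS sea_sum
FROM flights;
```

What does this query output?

17434

flight=N56: ✗
flight=N89: ✓ → 3462
flight=N28: ✓ → 5573
flight=N58: ✗
flight=N91: ✓ → 1612
flight=N70: ✗
flight=N38: ✗
flight=N54: ✗
flight=N51: ✗
flight=N37: ✓ → 1914
flight=N68: ✗
flight=N59: ✗
flight=N96: ✓ → 4873
sea_sum = 3462 + 5573 + 1612 + 1914 + 4873 = 17434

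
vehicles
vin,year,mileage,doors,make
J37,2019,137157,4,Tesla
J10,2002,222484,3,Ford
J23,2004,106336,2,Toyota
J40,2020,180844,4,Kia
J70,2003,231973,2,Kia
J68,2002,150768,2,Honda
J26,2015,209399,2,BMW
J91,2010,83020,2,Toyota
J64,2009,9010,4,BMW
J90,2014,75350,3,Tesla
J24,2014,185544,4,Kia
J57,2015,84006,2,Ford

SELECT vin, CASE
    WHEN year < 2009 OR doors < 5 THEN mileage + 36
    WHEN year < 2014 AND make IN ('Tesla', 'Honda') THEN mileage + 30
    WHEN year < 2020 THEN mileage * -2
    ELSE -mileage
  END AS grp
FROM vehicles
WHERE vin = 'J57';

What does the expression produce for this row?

vin = J57: year=2015, mileage=84006, doors=2, make=Ford.
year < 2009 OR doors < 5 → true → 84042

84042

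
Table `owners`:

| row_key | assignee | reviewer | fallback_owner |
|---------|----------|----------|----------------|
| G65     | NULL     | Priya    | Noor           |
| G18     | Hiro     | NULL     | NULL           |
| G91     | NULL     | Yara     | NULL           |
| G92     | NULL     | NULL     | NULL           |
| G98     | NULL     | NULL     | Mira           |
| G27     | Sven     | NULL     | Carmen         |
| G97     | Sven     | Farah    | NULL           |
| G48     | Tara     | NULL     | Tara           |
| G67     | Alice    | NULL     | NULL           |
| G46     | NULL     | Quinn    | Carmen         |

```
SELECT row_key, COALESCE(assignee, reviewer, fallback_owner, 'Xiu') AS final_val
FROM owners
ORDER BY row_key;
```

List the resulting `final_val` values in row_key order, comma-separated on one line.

Hiro, Sven, Quinn, Tara, Priya, Alice, Yara, Xiu, Sven, Mira

row_key=G18: assignee=Hiro → Hiro
row_key=G27: assignee=Sven → Sven
row_key=G46: assignee=NULL, reviewer=Quinn → Quinn
row_key=G48: assignee=Tara → Tara
row_key=G65: assignee=NULL, reviewer=Priya → Priya
row_key=G67: assignee=Alice → Alice
row_key=G91: assignee=NULL, reviewer=Yara → Yara
row_key=G92: assignee=NULL, reviewer=NULL, fallback_owner=NULL, → literal Xiu → Xiu
row_key=G97: assignee=Sven → Sven
row_key=G98: assignee=NULL, reviewer=NULL, fallback_owner=Mira → Mira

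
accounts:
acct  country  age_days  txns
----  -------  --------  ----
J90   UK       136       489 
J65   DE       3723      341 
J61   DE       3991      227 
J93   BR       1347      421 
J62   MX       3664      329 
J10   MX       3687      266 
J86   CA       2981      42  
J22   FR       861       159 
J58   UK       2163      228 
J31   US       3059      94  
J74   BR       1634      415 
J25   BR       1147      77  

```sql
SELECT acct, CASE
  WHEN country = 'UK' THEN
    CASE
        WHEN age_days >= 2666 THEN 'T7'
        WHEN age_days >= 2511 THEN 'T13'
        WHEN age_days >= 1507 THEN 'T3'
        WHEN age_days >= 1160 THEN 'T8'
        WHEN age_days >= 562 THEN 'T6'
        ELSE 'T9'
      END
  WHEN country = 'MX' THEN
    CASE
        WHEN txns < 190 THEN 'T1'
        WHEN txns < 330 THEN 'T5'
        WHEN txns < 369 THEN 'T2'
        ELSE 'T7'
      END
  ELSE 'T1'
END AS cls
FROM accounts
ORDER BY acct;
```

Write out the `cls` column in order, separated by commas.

acct=J10: country='MX' → inner[txns < 330] → T5
acct=J22: country='FR' → outer ELSE → T1
acct=J25: country='BR' → outer ELSE → T1
acct=J31: country='US' → outer ELSE → T1
acct=J58: country='UK' → inner[age_days >= 1507] → T3
acct=J61: country='DE' → outer ELSE → T1
acct=J62: country='MX' → inner[txns < 330] → T5
acct=J65: country='DE' → outer ELSE → T1
acct=J74: country='BR' → outer ELSE → T1
acct=J86: country='CA' → outer ELSE → T1
acct=J90: country='UK' → inner[ELSE] → T9
acct=J93: country='BR' → outer ELSE → T1

T5, T1, T1, T1, T3, T1, T5, T1, T1, T1, T9, T1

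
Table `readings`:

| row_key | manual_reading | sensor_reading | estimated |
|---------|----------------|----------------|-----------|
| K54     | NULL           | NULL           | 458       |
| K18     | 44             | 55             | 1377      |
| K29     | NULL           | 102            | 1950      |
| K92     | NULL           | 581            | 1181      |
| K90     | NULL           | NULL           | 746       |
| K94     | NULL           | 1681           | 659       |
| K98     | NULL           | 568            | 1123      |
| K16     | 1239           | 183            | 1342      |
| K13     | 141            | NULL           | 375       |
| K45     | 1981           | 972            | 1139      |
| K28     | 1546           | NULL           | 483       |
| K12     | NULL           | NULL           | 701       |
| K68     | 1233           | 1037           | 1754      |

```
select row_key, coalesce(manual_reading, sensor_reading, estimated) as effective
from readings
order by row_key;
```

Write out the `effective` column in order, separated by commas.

701, 141, 1239, 44, 1546, 102, 1981, 458, 1233, 746, 581, 1681, 568

row_key=K12: manual_reading=NULL, sensor_reading=NULL, estimated=701 → 701
row_key=K13: manual_reading=141 → 141
row_key=K16: manual_reading=1239 → 1239
row_key=K18: manual_reading=44 → 44
row_key=K28: manual_reading=1546 → 1546
row_key=K29: manual_reading=NULL, sensor_reading=102 → 102
row_key=K45: manual_reading=1981 → 1981
row_key=K54: manual_reading=NULL, sensor_reading=NULL, estimated=458 → 458
row_key=K68: manual_reading=1233 → 1233
row_key=K90: manual_reading=NULL, sensor_reading=NULL, estimated=746 → 746
row_key=K92: manual_reading=NULL, sensor_reading=581 → 581
row_key=K94: manual_reading=NULL, sensor_reading=1681 → 1681
row_key=K98: manual_reading=NULL, sensor_reading=568 → 568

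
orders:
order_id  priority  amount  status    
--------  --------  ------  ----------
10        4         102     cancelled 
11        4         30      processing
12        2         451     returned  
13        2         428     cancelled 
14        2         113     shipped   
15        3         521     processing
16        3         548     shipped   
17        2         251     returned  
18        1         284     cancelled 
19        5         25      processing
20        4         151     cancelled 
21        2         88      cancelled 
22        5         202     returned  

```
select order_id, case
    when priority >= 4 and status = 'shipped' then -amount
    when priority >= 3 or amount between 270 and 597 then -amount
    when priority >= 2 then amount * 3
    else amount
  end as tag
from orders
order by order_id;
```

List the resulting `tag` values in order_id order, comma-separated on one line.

order_id=10: priority >= 3 or amount between 270 and 597 → -102
order_id=11: priority >= 3 or amount between 270 and 597 → -30
order_id=12: priority >= 3 or amount between 270 and 597 → -451
order_id=13: priority >= 3 or amount between 270 and 597 → -428
order_id=14: priority >= 2 → 339
order_id=15: priority >= 3 or amount between 270 and 597 → -521
order_id=16: priority >= 3 or amount between 270 and 597 → -548
order_id=17: priority >= 2 → 753
order_id=18: priority >= 3 or amount between 270 and 597 → -284
order_id=19: priority >= 3 or amount between 270 and 597 → -25
order_id=20: priority >= 3 or amount between 270 and 597 → -151
order_id=21: priority >= 2 → 264
order_id=22: priority >= 3 or amount between 270 and 597 → -202

-102, -30, -451, -428, 339, -521, -548, 753, -284, -25, -151, 264, -202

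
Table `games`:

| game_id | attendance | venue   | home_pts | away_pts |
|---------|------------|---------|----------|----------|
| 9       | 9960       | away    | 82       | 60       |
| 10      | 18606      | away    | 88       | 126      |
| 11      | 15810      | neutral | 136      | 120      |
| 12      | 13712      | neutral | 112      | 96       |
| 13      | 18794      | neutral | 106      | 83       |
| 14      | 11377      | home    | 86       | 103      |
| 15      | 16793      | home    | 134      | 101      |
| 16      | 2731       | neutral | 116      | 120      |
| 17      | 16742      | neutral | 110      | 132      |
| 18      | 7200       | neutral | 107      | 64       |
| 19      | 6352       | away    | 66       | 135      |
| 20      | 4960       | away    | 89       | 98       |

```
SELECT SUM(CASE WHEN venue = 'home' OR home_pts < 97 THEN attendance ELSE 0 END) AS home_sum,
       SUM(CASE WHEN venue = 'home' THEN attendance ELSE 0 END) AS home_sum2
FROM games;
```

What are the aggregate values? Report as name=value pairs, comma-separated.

[home_sum: venue = 'home' OR home_pts < 97]
game_id=9: ✓ → 9960
game_id=10: ✓ → 18606
game_id=11: ✗
game_id=12: ✗
game_id=13: ✗
game_id=14: ✓ → 11377
game_id=15: ✓ → 16793
game_id=16: ✗
game_id=17: ✗
game_id=18: ✗
game_id=19: ✓ → 6352
game_id=20: ✓ → 4960
home_sum = 9960 + 18606 + 11377 + 16793 + 6352 + 4960 = 68048
—
[home_sum2: venue = 'home']
game_id=9: ✗
game_id=10: ✗
game_id=11: ✗
game_id=12: ✗
game_id=13: ✗
game_id=14: ✓ → 11377
game_id=15: ✓ → 16793
game_id=16: ✗
game_id=17: ✗
game_id=18: ✗
game_id=19: ✗
game_id=20: ✗
home_sum2 = 11377 + 16793 = 28170

home_sum=68048, home_sum2=28170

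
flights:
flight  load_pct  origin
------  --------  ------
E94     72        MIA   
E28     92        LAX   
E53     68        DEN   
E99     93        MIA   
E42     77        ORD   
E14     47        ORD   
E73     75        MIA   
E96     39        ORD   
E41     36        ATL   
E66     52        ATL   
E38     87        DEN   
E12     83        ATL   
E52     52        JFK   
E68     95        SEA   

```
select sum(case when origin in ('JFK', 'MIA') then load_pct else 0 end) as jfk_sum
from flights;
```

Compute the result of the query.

292

flight=E94: ✓ → 72
flight=E28: ✗
flight=E53: ✗
flight=E99: ✓ → 93
flight=E42: ✗
flight=E14: ✗
flight=E73: ✓ → 75
flight=E96: ✗
flight=E41: ✗
flight=E66: ✗
flight=E38: ✗
flight=E12: ✗
flight=E52: ✓ → 52
flight=E68: ✗
jfk_sum = 72 + 93 + 75 + 52 = 292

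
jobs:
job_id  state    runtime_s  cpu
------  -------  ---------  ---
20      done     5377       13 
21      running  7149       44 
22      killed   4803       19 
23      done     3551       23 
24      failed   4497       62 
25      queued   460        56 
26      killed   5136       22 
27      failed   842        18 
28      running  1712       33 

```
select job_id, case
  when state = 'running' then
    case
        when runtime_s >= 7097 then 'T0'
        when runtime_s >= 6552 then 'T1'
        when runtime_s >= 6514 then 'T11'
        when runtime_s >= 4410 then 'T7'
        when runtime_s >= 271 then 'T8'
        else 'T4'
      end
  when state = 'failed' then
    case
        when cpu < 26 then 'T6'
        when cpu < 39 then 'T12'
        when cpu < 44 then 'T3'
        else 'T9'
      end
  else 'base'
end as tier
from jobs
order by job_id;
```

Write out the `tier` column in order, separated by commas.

job_id=20: state='done' → outer ELSE → base
job_id=21: state='running' → inner[runtime_s >= 7097] → T0
job_id=22: state='killed' → outer ELSE → base
job_id=23: state='done' → outer ELSE → base
job_id=24: state='failed' → inner[ELSE] → T9
job_id=25: state='queued' → outer ELSE → base
job_id=26: state='killed' → outer ELSE → base
job_id=27: state='failed' → inner[cpu < 26] → T6
job_id=28: state='running' → inner[runtime_s >= 271] → T8

base, T0, base, base, T9, base, base, T6, T8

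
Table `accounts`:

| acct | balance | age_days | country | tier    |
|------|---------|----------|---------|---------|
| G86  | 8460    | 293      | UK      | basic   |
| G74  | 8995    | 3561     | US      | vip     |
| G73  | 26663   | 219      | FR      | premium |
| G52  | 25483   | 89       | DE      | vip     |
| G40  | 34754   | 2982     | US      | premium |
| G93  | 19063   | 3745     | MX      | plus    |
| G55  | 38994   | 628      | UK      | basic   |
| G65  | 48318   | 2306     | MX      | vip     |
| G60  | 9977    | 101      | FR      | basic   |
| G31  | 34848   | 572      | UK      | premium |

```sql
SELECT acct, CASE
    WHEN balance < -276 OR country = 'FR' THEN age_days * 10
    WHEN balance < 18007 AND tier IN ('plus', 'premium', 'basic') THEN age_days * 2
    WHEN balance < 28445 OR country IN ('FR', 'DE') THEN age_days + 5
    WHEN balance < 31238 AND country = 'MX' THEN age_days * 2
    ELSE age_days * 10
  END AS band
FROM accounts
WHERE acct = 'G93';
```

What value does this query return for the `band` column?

acct = G93: balance=19063, age_days=3745, country=MX, tier=plus.
balance < -276 OR country = 'FR' → false
balance < 18007 AND tier IN ('plus', 'premium', 'basic') → false
balance < 28445 OR country IN ('FR', 'DE') → true → 3750

3750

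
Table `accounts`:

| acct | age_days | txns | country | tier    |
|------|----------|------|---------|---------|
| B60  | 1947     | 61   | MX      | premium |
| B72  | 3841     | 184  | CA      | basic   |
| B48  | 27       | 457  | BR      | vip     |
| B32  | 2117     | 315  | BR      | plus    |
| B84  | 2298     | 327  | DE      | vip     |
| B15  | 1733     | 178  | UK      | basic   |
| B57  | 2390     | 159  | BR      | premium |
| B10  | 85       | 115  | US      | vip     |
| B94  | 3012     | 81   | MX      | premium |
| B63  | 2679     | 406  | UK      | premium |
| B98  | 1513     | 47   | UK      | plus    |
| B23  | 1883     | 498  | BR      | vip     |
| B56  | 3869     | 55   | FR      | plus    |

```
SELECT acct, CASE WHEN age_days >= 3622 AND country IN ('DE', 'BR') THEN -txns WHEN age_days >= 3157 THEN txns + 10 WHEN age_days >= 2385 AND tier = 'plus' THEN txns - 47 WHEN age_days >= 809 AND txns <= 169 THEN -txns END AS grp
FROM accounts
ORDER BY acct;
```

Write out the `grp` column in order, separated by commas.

acct=B10: (no match → NULL) → NULL
acct=B15: (no match → NULL) → NULL
acct=B23: (no match → NULL) → NULL
acct=B32: (no match → NULL) → NULL
acct=B48: (no match → NULL) → NULL
acct=B56: age_days >= 3157 → 65
acct=B57: age_days >= 809 AND txns <= 169 → -159
acct=B60: age_days >= 809 AND txns <= 169 → -61
acct=B63: (no match → NULL) → NULL
acct=B72: age_days >= 3157 → 194
acct=B84: (no match → NULL) → NULL
acct=B94: age_days >= 809 AND txns <= 169 → -81
acct=B98: age_days >= 809 AND txns <= 169 → -47

NULL, NULL, NULL, NULL, NULL, 65, -159, -61, NULL, 194, NULL, -81, -47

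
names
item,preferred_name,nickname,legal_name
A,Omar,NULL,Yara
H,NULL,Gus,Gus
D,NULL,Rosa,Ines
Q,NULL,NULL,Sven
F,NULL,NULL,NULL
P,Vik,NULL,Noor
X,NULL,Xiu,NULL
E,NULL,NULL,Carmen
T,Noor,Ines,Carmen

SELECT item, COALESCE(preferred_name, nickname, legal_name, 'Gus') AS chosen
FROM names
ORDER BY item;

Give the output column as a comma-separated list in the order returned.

Omar, Rosa, Carmen, Gus, Gus, Vik, Sven, Noor, Xiu

item=A: preferred_name=Omar → Omar
item=D: preferred_name=NULL, nickname=Rosa → Rosa
item=E: preferred_name=NULL, nickname=NULL, legal_name=Carmen → Carmen
item=F: preferred_name=NULL, nickname=NULL, legal_name=NULL, → literal Gus → Gus
item=H: preferred_name=NULL, nickname=Gus → Gus
item=P: preferred_name=Vik → Vik
item=Q: preferred_name=NULL, nickname=NULL, legal_name=Sven → Sven
item=T: preferred_name=Noor → Noor
item=X: preferred_name=NULL, nickname=Xiu → Xiu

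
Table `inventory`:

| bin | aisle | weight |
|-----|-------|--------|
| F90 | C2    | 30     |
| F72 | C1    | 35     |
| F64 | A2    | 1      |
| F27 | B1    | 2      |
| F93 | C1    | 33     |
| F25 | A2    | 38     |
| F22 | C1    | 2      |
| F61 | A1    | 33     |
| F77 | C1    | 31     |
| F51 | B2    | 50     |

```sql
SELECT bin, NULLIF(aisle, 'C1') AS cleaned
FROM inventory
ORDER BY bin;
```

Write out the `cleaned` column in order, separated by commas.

bin=F22: aisle=C1 vs C1: equal → NULL
bin=F25: aisle=A2 vs C1: differ → A2
bin=F27: aisle=B1 vs C1: differ → B1
bin=F51: aisle=B2 vs C1: differ → B2
bin=F61: aisle=A1 vs C1: differ → A1
bin=F64: aisle=A2 vs C1: differ → A2
bin=F72: aisle=C1 vs C1: equal → NULL
bin=F77: aisle=C1 vs C1: equal → NULL
bin=F90: aisle=C2 vs C1: differ → C2
bin=F93: aisle=C1 vs C1: equal → NULL

NULL, A2, B1, B2, A1, A2, NULL, NULL, C2, NULL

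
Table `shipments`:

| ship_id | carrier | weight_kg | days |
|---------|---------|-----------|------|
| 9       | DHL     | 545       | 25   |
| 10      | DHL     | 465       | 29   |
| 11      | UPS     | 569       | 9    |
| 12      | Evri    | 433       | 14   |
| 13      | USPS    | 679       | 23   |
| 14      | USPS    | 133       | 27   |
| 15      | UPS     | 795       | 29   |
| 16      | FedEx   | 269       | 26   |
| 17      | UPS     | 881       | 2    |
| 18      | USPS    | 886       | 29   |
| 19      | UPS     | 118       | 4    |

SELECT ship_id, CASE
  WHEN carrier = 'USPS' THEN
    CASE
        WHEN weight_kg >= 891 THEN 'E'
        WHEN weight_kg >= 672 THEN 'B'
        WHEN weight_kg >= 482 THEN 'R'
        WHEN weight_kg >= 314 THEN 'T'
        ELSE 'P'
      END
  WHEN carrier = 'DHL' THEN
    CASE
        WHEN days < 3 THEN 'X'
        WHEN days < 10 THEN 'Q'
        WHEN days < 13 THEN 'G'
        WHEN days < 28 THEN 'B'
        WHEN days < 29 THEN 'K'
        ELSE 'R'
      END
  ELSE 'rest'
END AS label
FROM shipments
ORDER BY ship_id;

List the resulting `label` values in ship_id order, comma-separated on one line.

B, R, rest, rest, B, P, rest, rest, rest, B, rest

ship_id=9: carrier='DHL' → inner[days < 28] → B
ship_id=10: carrier='DHL' → inner[ELSE] → R
ship_id=11: carrier='UPS' → outer ELSE → rest
ship_id=12: carrier='Evri' → outer ELSE → rest
ship_id=13: carrier='USPS' → inner[weight_kg >= 672] → B
ship_id=14: carrier='USPS' → inner[ELSE] → P
ship_id=15: carrier='UPS' → outer ELSE → rest
ship_id=16: carrier='FedEx' → outer ELSE → rest
ship_id=17: carrier='UPS' → outer ELSE → rest
ship_id=18: carrier='USPS' → inner[weight_kg >= 672] → B
ship_id=19: carrier='UPS' → outer ELSE → rest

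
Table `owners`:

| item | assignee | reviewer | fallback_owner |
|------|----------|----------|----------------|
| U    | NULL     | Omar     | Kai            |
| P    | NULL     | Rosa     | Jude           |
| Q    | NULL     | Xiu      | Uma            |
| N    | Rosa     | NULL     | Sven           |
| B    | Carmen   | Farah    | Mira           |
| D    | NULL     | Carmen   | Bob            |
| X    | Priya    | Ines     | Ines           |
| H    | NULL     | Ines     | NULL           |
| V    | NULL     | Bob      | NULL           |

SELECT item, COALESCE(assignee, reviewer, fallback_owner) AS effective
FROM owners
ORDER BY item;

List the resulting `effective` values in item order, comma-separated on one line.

Carmen, Carmen, Ines, Rosa, Rosa, Xiu, Omar, Bob, Priya

item=B: assignee=Carmen → Carmen
item=D: assignee=NULL, reviewer=Carmen → Carmen
item=H: assignee=NULL, reviewer=Ines → Ines
item=N: assignee=Rosa → Rosa
item=P: assignee=NULL, reviewer=Rosa → Rosa
item=Q: assignee=NULL, reviewer=Xiu → Xiu
item=U: assignee=NULL, reviewer=Omar → Omar
item=V: assignee=NULL, reviewer=Bob → Bob
item=X: assignee=Priya → Priya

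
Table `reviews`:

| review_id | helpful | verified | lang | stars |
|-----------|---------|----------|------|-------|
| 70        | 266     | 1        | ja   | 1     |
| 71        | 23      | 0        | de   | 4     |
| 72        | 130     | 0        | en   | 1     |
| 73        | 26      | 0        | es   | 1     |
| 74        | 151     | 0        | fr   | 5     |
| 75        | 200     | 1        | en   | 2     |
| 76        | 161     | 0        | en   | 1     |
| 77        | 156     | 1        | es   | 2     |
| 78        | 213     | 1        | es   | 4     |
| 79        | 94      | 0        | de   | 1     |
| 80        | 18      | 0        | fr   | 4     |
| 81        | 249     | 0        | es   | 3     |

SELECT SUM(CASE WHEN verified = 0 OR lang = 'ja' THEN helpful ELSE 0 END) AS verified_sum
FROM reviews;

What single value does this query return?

review_id=70: ✓ → 266
review_id=71: ✓ → 23
review_id=72: ✓ → 130
review_id=73: ✓ → 26
review_id=74: ✓ → 151
review_id=75: ✗
review_id=76: ✓ → 161
review_id=77: ✗
review_id=78: ✗
review_id=79: ✓ → 94
review_id=80: ✓ → 18
review_id=81: ✓ → 249
verified_sum = 266 + 23 + 130 + 26 + 151 + 161 + 94 + 18 + 249 = 1118

1118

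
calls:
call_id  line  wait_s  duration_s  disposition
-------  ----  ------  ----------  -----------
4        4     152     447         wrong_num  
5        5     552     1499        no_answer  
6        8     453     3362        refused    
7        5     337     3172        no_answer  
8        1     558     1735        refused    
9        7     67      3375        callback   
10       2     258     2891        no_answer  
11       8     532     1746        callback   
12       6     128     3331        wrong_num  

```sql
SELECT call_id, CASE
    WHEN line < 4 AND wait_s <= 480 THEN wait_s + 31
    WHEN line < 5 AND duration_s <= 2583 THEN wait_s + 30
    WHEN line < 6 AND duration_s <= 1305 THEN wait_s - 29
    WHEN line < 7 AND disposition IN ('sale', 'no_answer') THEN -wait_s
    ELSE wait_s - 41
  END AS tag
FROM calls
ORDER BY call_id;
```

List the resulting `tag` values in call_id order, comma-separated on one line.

call_id=4: line < 5 AND duration_s <= 2583 → 182
call_id=5: line < 7 AND disposition IN ('sale', 'no_answer') → -552
call_id=6: ELSE → 412
call_id=7: line < 7 AND disposition IN ('sale', 'no_answer') → -337
call_id=8: line < 5 AND duration_s <= 2583 → 588
call_id=9: ELSE → 26
call_id=10: line < 4 AND wait_s <= 480 → 289
call_id=11: ELSE → 491
call_id=12: ELSE → 87

182, -552, 412, -337, 588, 26, 289, 491, 87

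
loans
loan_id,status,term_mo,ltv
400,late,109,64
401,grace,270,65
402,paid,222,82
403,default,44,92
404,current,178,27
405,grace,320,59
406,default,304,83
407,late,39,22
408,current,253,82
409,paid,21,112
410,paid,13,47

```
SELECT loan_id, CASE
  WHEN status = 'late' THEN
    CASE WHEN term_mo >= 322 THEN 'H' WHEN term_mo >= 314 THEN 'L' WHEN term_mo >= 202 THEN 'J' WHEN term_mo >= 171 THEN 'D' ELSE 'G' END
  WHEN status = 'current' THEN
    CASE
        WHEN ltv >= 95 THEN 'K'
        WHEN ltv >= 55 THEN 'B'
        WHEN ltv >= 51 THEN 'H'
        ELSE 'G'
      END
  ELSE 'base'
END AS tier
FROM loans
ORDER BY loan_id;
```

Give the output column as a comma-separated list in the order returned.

G, base, base, base, G, base, base, G, B, base, base

loan_id=400: status='late' → inner[ELSE] → G
loan_id=401: status='grace' → outer ELSE → base
loan_id=402: status='paid' → outer ELSE → base
loan_id=403: status='default' → outer ELSE → base
loan_id=404: status='current' → inner[ELSE] → G
loan_id=405: status='grace' → outer ELSE → base
loan_id=406: status='default' → outer ELSE → base
loan_id=407: status='late' → inner[ELSE] → G
loan_id=408: status='current' → inner[ltv >= 55] → B
loan_id=409: status='paid' → outer ELSE → base
loan_id=410: status='paid' → outer ELSE → base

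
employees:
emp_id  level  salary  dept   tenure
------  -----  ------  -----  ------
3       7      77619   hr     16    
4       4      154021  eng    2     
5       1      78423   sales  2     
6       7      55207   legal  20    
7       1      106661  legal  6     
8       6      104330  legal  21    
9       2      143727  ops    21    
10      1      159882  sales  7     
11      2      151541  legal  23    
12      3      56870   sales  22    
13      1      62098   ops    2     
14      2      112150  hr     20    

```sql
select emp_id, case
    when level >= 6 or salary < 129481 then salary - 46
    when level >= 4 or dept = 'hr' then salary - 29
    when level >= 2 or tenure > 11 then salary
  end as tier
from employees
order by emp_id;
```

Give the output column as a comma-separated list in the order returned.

emp_id=3: level >= 6 or salary < 129481 → 77573
emp_id=4: level >= 4 or dept = 'hr' → 153992
emp_id=5: level >= 6 or salary < 129481 → 78377
emp_id=6: level >= 6 or salary < 129481 → 55161
emp_id=7: level >= 6 or salary < 129481 → 106615
emp_id=8: level >= 6 or salary < 129481 → 104284
emp_id=9: level >= 2 or tenure > 11 → 143727
emp_id=10: (no match → NULL) → NULL
emp_id=11: level >= 2 or tenure > 11 → 151541
emp_id=12: level >= 6 or salary < 129481 → 56824
emp_id=13: level >= 6 or salary < 129481 → 62052
emp_id=14: level >= 6 or salary < 129481 → 112104

77573, 153992, 78377, 55161, 106615, 104284, 143727, NULL, 151541, 56824, 62052, 112104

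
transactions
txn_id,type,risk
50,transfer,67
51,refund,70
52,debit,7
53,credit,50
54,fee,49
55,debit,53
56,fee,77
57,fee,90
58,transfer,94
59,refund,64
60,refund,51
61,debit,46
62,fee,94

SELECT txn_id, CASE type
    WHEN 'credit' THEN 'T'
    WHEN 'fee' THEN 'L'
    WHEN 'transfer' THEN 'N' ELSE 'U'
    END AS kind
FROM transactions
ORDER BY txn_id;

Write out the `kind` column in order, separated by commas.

txn_id=50: type='transfer' → N
txn_id=51: ELSE → U
txn_id=52: ELSE → U
txn_id=53: type='credit' → T
txn_id=54: type='fee' → L
txn_id=55: ELSE → U
txn_id=56: type='fee' → L
txn_id=57: type='fee' → L
txn_id=58: type='transfer' → N
txn_id=59: ELSE → U
txn_id=60: ELSE → U
txn_id=61: ELSE → U
txn_id=62: type='fee' → L

N, U, U, T, L, U, L, L, N, U, U, U, L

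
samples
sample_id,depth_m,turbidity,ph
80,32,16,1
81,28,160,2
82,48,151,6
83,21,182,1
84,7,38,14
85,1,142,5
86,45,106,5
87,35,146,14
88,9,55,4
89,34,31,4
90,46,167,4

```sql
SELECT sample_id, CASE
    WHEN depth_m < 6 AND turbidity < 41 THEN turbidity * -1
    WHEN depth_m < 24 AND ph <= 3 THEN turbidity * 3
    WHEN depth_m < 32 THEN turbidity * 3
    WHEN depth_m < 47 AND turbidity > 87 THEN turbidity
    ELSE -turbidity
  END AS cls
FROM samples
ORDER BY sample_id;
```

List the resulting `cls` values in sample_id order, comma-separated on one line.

sample_id=80: ELSE → -16
sample_id=81: depth_m < 32 → 480
sample_id=82: ELSE → -151
sample_id=83: depth_m < 24 AND ph <= 3 → 546
sample_id=84: depth_m < 32 → 114
sample_id=85: depth_m < 32 → 426
sample_id=86: depth_m < 47 AND turbidity > 87 → 106
sample_id=87: depth_m < 47 AND turbidity > 87 → 146
sample_id=88: depth_m < 32 → 165
sample_id=89: ELSE → -31
sample_id=90: depth_m < 47 AND turbidity > 87 → 167

-16, 480, -151, 546, 114, 426, 106, 146, 165, -31, 167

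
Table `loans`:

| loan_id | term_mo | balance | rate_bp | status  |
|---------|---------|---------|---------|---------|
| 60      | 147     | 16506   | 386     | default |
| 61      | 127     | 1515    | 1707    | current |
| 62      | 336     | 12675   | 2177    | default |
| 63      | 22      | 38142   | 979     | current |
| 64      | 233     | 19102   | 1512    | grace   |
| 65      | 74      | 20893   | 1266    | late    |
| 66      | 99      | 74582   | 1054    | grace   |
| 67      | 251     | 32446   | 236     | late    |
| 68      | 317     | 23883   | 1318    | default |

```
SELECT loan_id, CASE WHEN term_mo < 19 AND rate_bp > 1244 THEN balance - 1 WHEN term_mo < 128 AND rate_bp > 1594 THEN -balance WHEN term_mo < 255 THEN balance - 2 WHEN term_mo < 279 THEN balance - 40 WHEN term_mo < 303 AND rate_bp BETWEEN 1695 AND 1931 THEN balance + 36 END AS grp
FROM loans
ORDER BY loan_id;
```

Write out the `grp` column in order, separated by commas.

loan_id=60: term_mo < 255 → 16504
loan_id=61: term_mo < 128 AND rate_bp > 1594 → -1515
loan_id=62: (no match → NULL) → NULL
loan_id=63: term_mo < 255 → 38140
loan_id=64: term_mo < 255 → 19100
loan_id=65: term_mo < 255 → 20891
loan_id=66: term_mo < 255 → 74580
loan_id=67: term_mo < 255 → 32444
loan_id=68: (no match → NULL) → NULL

16504, -1515, NULL, 38140, 19100, 20891, 74580, 32444, NULL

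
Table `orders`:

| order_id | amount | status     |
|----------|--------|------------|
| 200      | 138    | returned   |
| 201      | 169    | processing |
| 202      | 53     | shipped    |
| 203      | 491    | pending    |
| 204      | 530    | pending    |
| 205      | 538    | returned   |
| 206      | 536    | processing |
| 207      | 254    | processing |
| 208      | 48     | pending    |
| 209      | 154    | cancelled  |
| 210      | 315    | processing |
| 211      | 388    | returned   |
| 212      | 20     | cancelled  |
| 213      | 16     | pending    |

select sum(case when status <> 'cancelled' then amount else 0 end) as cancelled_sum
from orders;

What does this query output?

order_id=200: ✓ → 138
order_id=201: ✓ → 169
order_id=202: ✓ → 53
order_id=203: ✓ → 491
order_id=204: ✓ → 530
order_id=205: ✓ → 538
order_id=206: ✓ → 536
order_id=207: ✓ → 254
order_id=208: ✓ → 48
order_id=209: ✗
order_id=210: ✓ → 315
order_id=211: ✓ → 388
order_id=212: ✗
order_id=213: ✓ → 16
cancelled_sum = 138 + 169 + 53 + 491 + 530 + 538 + 536 + 254 + 48 + 315 + 388 + 16 = 3476

3476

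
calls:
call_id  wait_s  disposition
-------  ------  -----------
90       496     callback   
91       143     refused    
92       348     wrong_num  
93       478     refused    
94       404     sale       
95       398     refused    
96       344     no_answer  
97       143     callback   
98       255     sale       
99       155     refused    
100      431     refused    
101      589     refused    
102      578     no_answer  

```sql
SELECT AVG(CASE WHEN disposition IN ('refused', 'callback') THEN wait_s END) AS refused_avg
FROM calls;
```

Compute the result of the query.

call_id=90: ✓ → 496
call_id=91: ✓ → 143
call_id=92: ✗
call_id=93: ✓ → 478
call_id=94: ✗
call_id=95: ✓ → 398
call_id=96: ✗
call_id=97: ✓ → 143
call_id=98: ✗
call_id=99: ✓ → 155
call_id=100: ✓ → 431
call_id=101: ✓ → 589
call_id=102: ✗
refused_avg = (496 + 143 + 478 + 398 + 143 + 155 + 431 + 589) / 8 = 354.125

354.125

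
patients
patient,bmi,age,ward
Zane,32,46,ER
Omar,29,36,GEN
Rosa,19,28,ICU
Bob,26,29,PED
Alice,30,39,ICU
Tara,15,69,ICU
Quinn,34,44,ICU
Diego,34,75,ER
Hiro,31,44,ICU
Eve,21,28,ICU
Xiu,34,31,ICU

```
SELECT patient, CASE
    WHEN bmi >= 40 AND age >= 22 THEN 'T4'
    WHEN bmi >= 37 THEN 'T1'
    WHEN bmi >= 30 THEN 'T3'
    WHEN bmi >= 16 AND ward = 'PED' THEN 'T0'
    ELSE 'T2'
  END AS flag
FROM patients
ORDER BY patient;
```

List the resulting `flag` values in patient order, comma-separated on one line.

patient=Alice: bmi >= 30 → T3
patient=Bob: bmi >= 16 AND ward = 'PED' → T0
patient=Diego: bmi >= 30 → T3
patient=Eve: ELSE → T2
patient=Hiro: bmi >= 30 → T3
patient=Omar: ELSE → T2
patient=Quinn: bmi >= 30 → T3
patient=Rosa: ELSE → T2
patient=Tara: ELSE → T2
patient=Xiu: bmi >= 30 → T3
patient=Zane: bmi >= 30 → T3

T3, T0, T3, T2, T3, T2, T3, T2, T2, T3, T3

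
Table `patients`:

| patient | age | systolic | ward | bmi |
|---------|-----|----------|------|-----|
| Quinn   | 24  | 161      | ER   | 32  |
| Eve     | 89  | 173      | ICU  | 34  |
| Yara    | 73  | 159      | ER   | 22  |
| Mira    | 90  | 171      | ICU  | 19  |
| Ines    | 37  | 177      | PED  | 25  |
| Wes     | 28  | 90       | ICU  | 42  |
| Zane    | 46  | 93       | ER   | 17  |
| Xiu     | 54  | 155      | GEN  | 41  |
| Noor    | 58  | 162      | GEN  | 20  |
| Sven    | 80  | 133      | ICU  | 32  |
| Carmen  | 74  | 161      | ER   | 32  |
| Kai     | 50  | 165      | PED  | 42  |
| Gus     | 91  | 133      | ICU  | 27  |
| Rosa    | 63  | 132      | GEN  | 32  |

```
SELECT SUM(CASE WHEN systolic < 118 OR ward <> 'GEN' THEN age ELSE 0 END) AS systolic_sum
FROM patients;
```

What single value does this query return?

patient=Quinn: ✓ → 24
patient=Eve: ✓ → 89
patient=Yara: ✓ → 73
patient=Mira: ✓ → 90
patient=Ines: ✓ → 37
patient=Wes: ✓ → 28
patient=Zane: ✓ → 46
patient=Xiu: ✗
patient=Noor: ✗
patient=Sven: ✓ → 80
patient=Carmen: ✓ → 74
patient=Kai: ✓ → 50
patient=Gus: ✓ → 91
patient=Rosa: ✗
systolic_sum = 24 + 89 + 73 + 90 + 37 + 28 + 46 + 80 + 74 + 50 + 91 = 682

682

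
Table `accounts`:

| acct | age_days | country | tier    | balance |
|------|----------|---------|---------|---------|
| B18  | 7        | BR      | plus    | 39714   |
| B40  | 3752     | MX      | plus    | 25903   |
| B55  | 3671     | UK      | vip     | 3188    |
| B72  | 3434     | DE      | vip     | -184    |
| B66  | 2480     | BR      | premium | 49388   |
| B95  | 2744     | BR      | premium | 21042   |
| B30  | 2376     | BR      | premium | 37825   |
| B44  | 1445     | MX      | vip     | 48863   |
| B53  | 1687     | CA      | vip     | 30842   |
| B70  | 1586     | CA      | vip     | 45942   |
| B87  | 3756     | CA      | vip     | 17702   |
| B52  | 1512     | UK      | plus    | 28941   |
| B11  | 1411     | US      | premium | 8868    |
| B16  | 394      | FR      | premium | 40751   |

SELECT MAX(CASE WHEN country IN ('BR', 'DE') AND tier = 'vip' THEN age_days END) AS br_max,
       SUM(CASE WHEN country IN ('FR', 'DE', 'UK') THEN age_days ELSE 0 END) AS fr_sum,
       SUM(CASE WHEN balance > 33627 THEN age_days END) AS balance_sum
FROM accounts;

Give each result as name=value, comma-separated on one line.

br_max=3434, fr_sum=9011, balance_sum=8288

[br_max: country IN ('BR', 'DE') AND tier = 'vip']
acct=B18: ✗
acct=B40: ✗
acct=B55: ✗
acct=B72: ✓ → 3434
acct=B66: ✗
acct=B95: ✗
acct=B30: ✗
acct=B44: ✗
acct=B53: ✗
acct=B70: ✗
acct=B87: ✗
acct=B52: ✗
acct=B11: ✗
acct=B16: ✗
br_max = MAX(3434) = 3434
—
[fr_sum: country IN ('FR', 'DE', 'UK')]
acct=B18: ✗
acct=B40: ✗
acct=B55: ✓ → 3671
acct=B72: ✓ → 3434
acct=B66: ✗
acct=B95: ✗
acct=B30: ✗
acct=B44: ✗
acct=B53: ✗
acct=B70: ✗
acct=B87: ✗
acct=B52: ✓ → 1512
acct=B11: ✗
acct=B16: ✓ → 394
fr_sum = 3671 + 3434 + 1512 + 394 = 9011
—
[balance_sum: balance > 33627]
acct=B18: ✓ → 7
acct=B40: ✗
acct=B55: ✗
acct=B72: ✗
acct=B66: ✓ → 2480
acct=B95: ✗
acct=B30: ✓ → 2376
acct=B44: ✓ → 1445
acct=B53: ✗
acct=B70: ✓ → 1586
acct=B87: ✗
acct=B52: ✗
acct=B11: ✗
acct=B16: ✓ → 394
balance_sum = 7 + 2480 + 2376 + 1445 + 1586 + 394 = 8288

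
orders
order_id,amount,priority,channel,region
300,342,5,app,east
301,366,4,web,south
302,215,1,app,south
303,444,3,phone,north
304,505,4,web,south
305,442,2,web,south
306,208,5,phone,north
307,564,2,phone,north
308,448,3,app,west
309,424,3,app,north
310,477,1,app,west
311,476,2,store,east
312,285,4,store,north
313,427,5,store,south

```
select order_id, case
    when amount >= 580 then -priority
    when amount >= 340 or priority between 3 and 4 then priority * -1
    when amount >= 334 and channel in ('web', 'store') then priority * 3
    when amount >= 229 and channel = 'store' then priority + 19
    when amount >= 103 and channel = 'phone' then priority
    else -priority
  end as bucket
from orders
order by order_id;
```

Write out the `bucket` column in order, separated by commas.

-5, -4, -1, -3, -4, -2, 5, -2, -3, -3, -1, -2, -4, -5

order_id=300: amount >= 340 or priority between 3 and 4 → -5
order_id=301: amount >= 340 or priority between 3 and 4 → -4
order_id=302: ELSE → -1
order_id=303: amount >= 340 or priority between 3 and 4 → -3
order_id=304: amount >= 340 or priority between 3 and 4 → -4
order_id=305: amount >= 340 or priority between 3 and 4 → -2
order_id=306: amount >= 103 and channel = 'phone' → 5
order_id=307: amount >= 340 or priority between 3 and 4 → -2
order_id=308: amount >= 340 or priority between 3 and 4 → -3
order_id=309: amount >= 340 or priority between 3 and 4 → -3
order_id=310: amount >= 340 or priority between 3 and 4 → -1
order_id=311: amount >= 340 or priority between 3 and 4 → -2
order_id=312: amount >= 340 or priority between 3 and 4 → -4
order_id=313: amount >= 340 or priority between 3 and 4 → -5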